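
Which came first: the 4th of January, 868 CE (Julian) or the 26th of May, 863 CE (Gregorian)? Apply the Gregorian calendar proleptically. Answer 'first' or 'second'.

second

First date → JDN 2038098; second date → JDN 2036410.
JDN 2036410 < JDN 2038098, so the second date is earlier.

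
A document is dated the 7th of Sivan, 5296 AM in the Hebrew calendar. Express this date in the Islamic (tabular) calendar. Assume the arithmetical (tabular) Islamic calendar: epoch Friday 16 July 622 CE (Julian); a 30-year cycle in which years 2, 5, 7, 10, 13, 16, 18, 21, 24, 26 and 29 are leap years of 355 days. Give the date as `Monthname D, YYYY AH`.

The source date corresponds to 6 June 1536 in the proleptic Gregorian calendar (JDN 2282229).
That day falls on 6 Dhu al-Hijjah 942 AH in the tabular Islamic calendar.

Dhu al-Hijjah 6, 942 AH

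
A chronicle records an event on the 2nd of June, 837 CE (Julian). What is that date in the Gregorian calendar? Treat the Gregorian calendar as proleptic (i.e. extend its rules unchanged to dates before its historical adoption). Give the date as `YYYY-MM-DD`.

0837-06-06

For dates in this range the Gregorian date is 4 days ahead of the Julian.
2 June 837 Julian + 4 days → 6 June 837 Gregorian.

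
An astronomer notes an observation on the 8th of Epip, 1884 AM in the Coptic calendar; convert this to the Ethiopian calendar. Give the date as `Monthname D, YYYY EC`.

Hamle 8, 2160 EC

The source date corresponds to 16 July 2168 in the Gregorian calendar (JDN 2513103).
That day falls on 8 Hamle 2160 EC in the Ethiopian calendar.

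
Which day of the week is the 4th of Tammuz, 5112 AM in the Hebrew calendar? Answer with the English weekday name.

This is JDN 2215044 (25 June 1352 Gregorian).
JDN 2215044 mod 7 = 6, and JDN 0 was a Monday, so this is a Sunday.

Sunday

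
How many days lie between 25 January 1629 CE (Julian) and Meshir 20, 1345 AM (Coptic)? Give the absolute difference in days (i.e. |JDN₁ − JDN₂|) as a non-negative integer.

20

JDN of the first date = 2316075.
JDN of the second date = 2316095.
|2316095 − 2316075| = 20.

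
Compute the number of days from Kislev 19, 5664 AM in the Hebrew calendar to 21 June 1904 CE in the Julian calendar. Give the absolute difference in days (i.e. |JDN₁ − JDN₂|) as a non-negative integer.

First date → JDN 2416457; second date → JDN 2416666.
The interval is |2416457 − 2416666| = 209 days.

209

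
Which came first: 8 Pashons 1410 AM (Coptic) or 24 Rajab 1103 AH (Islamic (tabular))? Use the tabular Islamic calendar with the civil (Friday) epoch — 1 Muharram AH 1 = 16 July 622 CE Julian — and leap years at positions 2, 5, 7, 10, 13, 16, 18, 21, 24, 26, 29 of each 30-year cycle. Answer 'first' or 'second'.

Converting both to JDN: 2339914 vs 2339152; the smaller is the second.

second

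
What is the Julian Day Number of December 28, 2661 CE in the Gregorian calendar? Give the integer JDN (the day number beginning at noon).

JDN 2299161 is 15 October 1582 CE (Gregorian); the target day is +394171 days from there, so JDN = 2693332.

2693332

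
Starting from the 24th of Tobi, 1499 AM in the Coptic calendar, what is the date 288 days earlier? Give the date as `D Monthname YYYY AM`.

JDN of the 24th of Tobi, 1499 AM = 2372317.
2372317 − 288 = 2372029.
JDN 2372029 in the Coptic calendar is 11 Parmouti 1498 AM.

11 Parmouti 1498 AM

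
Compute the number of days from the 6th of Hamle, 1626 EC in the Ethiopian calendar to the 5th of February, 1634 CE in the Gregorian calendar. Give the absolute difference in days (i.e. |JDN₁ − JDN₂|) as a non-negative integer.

JDN of the first date = 2318057.
JDN of the second date = 2317902.
|2317902 − 2318057| = 155.

155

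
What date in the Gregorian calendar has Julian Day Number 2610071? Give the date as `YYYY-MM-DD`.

2434-01-11

Counting from JDN 2299161 = 15 Oct 1582 gives an offset of 310910 days.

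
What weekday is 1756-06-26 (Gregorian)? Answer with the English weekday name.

Saturday

Since JDN mod 7 = 5 (0 = Monday), the day is Saturday.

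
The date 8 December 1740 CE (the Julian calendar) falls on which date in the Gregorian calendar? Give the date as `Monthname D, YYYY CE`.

December 19, 1740 CE

For dates in this range the Gregorian date is 11 days ahead of the Julian.
8 December 1740 Julian + 11 days → 19 December 1740 Gregorian.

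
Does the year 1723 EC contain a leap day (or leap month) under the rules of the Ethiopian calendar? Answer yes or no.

yes

1723 mod 4 = 3; in the Ethiopian calendar a year is leap when year mod 4 = 3, so it is a leap year.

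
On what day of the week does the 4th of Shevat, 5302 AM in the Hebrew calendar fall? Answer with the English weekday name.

Saturday

Equivalently 31 January 1542 Gregorian, JDN 2284294.
Since JDN mod 7 = 5 (0 = Monday), the day is Saturday.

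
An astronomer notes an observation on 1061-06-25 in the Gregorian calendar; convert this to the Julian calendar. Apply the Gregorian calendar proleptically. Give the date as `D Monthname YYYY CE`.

19 June 1061 CE

The Julian–Gregorian offset here is 6 days (Julian trailing).
25 June 1061 Gregorian − 6 days → 19 June 1061 Julian.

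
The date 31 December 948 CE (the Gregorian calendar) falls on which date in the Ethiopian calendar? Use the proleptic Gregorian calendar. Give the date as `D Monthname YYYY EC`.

30 Tahsas 941 EC

Julian Day Number of the source date = 2067675.
Converting JDN 2067675 to the Ethiopian calendar gives 30 Tahsas 941 EC.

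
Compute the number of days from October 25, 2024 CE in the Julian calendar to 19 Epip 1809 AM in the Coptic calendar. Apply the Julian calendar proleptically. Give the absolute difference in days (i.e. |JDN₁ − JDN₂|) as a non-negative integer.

25098

JDN of the first date = 2460622.
JDN of the second date = 2485720.
|2485720 − 2460622| = 25098.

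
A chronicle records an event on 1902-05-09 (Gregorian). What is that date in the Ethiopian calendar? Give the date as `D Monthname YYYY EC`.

1 Ginbot 1894 EC

Julian Day Number of the source date = 2415879.
Converting JDN 2415879 to the Ethiopian calendar gives 1 Ginbot 1894 EC.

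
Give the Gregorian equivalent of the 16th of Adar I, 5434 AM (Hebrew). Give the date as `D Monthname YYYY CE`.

22 February 1674 CE

Julian Day Number of the source date = 2332529.
Converting JDN 2332529 to the Gregorian calendar gives 22 February 1674 CE.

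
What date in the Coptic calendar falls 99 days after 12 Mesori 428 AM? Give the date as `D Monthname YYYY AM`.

JDN of 12 Mesori 428 AM = 1981333.
1981333 + 99 = 1981432.
JDN 1981432 in the Coptic calendar is 16 Hathor 429 AM.

16 Hathor 429 AM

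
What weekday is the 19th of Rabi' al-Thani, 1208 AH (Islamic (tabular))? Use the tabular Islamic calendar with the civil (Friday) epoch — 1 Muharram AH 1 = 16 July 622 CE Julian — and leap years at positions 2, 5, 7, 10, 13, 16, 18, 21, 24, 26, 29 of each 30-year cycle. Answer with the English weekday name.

In the Gregorian calendar this is 24 November 1793 (JDN 2376268).
2376268 ≡ 6 (mod 7); counting from Monday = 0 gives Sunday.

Sunday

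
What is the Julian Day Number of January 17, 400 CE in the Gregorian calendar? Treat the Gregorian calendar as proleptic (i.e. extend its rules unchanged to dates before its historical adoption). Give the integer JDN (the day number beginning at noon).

JDN 2400001 is 17 November 1858 CE (Gregorian), MJD 0; the target day is −532828 days from there, so JDN = 1867173.

1867173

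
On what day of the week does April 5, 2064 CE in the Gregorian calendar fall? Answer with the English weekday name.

Since JDN mod 7 = 5 (0 = Monday), the day is Saturday.

Saturday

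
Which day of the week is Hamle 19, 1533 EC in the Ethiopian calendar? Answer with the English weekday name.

Equivalently 23 July 1541 Gregorian, JDN 2284102.
2284102 ≡ 2 (mod 7); counting from Monday = 0 gives Wednesday.

Wednesday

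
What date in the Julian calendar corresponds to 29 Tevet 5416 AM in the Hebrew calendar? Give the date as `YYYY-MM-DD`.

1656-01-16

Both dates share Julian Day Number 2325927; in the Julian calendar that is 16 January 1656 CE.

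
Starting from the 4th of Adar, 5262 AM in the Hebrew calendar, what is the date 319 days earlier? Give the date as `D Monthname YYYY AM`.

Counting 319 days back from JDN 2269706 reaches JDN 2269387, which is 11 Nisan 5261 AM.

11 Nisan 5261 AM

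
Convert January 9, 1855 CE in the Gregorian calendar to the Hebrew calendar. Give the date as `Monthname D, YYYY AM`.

Julian Day Number of the source date = 2398593.
Converting JDN 2398593 to the Hebrew calendar gives 19 Tevet 5615 AM.

Tevet 19, 5615 AM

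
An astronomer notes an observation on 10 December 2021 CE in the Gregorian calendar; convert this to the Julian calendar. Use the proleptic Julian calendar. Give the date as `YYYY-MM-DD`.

At this point the Julian calendar is 13 days behind the Gregorian.
10 December 2021 Gregorian − 13 days → 27 November 2021 Julian.

2021-11-27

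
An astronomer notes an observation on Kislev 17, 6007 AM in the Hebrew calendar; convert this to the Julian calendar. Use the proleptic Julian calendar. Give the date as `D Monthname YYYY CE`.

The source date corresponds to 27 November 2246 in the Gregorian calendar (JDN 2541725).
That day falls on 12 November 2246 CE in the Julian calendar.

12 November 2246 CE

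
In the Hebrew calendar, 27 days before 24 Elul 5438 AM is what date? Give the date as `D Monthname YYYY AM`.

27 Av 5438 AM

The starting date is JDN 2334191; 2334191 − 27 = 2334164.
JDN 2334164 corresponds to 27 Av 5438 AM.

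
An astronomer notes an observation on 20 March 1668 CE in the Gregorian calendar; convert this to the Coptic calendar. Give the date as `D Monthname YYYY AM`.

Julian Day Number of the source date = 2330364.
Converting JDN 2330364 to the Coptic calendar gives 14 Paremhat 1384 AM.

14 Paremhat 1384 AM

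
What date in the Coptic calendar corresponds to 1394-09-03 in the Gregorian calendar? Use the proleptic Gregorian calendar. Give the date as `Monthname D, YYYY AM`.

Julian Day Number of the source date = 2230454.
Converting JDN 2230454 to the Coptic calendar gives 3 Pi Kogi Enavot 1110 AM.

Pi Kogi Enavot 3, 1110 AM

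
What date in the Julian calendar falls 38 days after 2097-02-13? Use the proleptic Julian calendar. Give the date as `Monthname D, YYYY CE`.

March 23, 2097 CE

The starting date is JDN 2487031; 2487031 + 38 = 2487069.
JDN 2487069 corresponds to March 23, 2097 CE.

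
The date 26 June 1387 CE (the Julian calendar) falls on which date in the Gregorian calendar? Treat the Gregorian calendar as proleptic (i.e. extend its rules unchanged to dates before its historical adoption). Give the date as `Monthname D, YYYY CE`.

July 4, 1387 CE

At this point the Julian calendar is 8 days behind the Gregorian.
26 June 1387 Julian + 8 days → 4 July 1387 Gregorian.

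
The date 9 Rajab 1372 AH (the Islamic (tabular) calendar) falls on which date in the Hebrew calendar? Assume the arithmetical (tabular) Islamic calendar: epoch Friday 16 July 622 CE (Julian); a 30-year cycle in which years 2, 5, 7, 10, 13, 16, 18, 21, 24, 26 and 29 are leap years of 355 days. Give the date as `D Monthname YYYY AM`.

9 Nisan 5713 AM

Both dates share Julian Day Number 2434462; in the Hebrew calendar that is 9 Nisan 5713 AM.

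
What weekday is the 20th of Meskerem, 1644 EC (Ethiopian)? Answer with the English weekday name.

Thursday

Equivalently 28 September 1651 Gregorian, JDN 2324346.
Since JDN mod 7 = 3 (0 = Monday), the day is Thursday.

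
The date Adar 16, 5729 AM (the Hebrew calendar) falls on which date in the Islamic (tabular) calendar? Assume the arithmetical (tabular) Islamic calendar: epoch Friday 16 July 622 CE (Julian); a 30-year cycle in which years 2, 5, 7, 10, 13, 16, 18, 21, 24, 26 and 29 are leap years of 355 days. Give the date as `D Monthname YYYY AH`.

16 Dhu al-Hijjah 1388 AH

Both dates share Julian Day Number 2440287; in the tabular Islamic calendar that is 16 Dhu al-Hijjah 1388 AH.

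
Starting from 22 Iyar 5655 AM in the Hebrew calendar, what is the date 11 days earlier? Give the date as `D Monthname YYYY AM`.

11 Iyar 5655 AM

Counting 11 days back from JDN 2413330 reaches JDN 2413319, which is 11 Iyar 5655 AM.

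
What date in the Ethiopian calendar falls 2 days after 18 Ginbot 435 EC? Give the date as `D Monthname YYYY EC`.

Counting 2 days forward from JDN 1882996 reaches JDN 1882998, which is 20 Ginbot 435 EC.

20 Ginbot 435 EC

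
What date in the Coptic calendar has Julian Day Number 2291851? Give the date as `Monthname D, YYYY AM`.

Paopi 3, 1279 AM

The proleptic Gregorian equivalent of JDN 2291851 is 10 October 1562.
In the Coptic calendar that day is Paopi 3, 1279 AM.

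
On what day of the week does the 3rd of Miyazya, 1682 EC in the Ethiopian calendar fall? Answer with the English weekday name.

In the Gregorian calendar this is 8 April 1690 (JDN 2338418).
Since JDN mod 7 = 5 (0 = Monday), the day is Saturday.

Saturday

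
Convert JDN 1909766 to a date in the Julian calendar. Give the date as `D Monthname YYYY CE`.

The proleptic Gregorian equivalent of JDN 1909766 is 29 August 516.
In the Julian calendar that day is 27 August 516 CE.

27 August 516 CE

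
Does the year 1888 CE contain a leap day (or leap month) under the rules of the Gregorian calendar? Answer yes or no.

1888 is divisible by 4 and not by 100, so it is a leap year.

yes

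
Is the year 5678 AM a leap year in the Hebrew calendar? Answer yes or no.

Hebrew year 5678 is year 16 of its 19-year Metonic cycle; leap years are at positions 3, 6, 8, 11, 14, 17, 19, so it is a common year (12 months).

no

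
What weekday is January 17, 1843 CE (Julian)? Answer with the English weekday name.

Equivalently 29 January 1843 Gregorian, JDN 2394230.
Since JDN mod 7 = 6 (0 = Monday), the day is Sunday.

Sunday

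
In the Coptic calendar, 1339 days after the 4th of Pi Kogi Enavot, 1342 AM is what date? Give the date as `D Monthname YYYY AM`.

2 Pashons 1346 AM

Counting 1339 days forward from JDN 2315193 reaches JDN 2316532, which is 2 Pashons 1346 AM.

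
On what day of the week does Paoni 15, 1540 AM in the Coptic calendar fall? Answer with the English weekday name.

Monday

This is JDN 2387434 (21 June 1824 Gregorian).
Since JDN mod 7 = 0 (0 = Monday), the day is Monday.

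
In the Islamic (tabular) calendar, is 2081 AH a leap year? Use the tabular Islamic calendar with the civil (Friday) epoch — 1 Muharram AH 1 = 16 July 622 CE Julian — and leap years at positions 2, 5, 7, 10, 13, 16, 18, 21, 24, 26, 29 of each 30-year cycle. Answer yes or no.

no

Year 2081 AH is year 11 of its 30-year cycle; leap positions are 2, 5, 7, 10, 13, 16, 18, 21, 24, 26, 29, so it is a common year (354 days).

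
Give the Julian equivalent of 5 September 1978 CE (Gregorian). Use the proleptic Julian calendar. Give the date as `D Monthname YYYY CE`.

For dates in this range the Gregorian date is 13 days ahead of the Julian.
5 September 1978 Gregorian − 13 days → 23 August 1978 Julian.

23 August 1978 CE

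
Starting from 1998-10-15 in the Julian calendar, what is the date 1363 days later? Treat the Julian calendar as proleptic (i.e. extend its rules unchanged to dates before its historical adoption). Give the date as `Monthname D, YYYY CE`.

Counting 1363 days forward from JDN 2451115 reaches JDN 2452478, which is July 9, 2002 CE.

July 9, 2002 CE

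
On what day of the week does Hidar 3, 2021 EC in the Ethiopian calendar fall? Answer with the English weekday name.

Sunday

This is JDN 2462088 (12 November 2028 Gregorian).
Since JDN mod 7 = 6 (0 = Monday), the day is Sunday.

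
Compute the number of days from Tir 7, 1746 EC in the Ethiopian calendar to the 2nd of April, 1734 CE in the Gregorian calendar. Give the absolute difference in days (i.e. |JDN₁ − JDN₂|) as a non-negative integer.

7226

JDN of the first date = 2361708.
JDN of the second date = 2354482.
|2354482 − 2361708| = 7226.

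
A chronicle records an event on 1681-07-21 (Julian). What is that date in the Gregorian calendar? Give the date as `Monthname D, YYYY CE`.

July 31, 1681 CE

The Julian–Gregorian offset here is 10 days (Julian trailing).
21 July 1681 Julian + 10 days → 31 July 1681 Gregorian.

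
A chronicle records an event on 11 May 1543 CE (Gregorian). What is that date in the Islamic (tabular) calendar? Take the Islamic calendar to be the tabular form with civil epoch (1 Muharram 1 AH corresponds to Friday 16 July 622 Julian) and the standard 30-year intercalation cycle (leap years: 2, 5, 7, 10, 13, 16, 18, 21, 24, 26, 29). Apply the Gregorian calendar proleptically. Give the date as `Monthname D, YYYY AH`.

Both dates share Julian Day Number 2284759; in the tabular Islamic calendar that is 26 Muharram 950 AH.

Muharram 26, 950 AH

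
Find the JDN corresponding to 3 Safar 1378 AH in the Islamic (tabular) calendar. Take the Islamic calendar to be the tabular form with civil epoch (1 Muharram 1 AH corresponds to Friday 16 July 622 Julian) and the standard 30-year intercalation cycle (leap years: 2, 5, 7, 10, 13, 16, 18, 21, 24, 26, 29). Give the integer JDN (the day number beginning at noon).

In the Gregorian calendar the same day is 19 August 1958.
JDN 2400001 is 17 November 1858 CE (Gregorian), MJD 0; the target day is +36434 days from there, so JDN = 2436435.

2436435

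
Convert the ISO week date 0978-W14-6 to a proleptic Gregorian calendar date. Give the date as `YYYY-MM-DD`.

ISO week 1 of 978 is the week containing the first Thursday of 978.
Week 14, day 6 (Saturday) lands on 0978-04-04.

0978-04-04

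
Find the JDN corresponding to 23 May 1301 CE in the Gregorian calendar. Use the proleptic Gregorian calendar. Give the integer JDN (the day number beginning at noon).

2196383

JDN 2299161 is 15 October 1582 CE (Gregorian); the target day is −102778 days from there, so JDN = 2196383.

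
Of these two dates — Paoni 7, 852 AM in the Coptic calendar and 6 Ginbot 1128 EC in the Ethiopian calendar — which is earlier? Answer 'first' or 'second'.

Converting both to JDN: 2136134 vs 2136103; the smaller is the second.

second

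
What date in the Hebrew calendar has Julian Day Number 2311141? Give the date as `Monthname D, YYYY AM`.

The Gregorian equivalent of JDN 2311141 is 3 August 1615.
In the Hebrew calendar that day is Av 8, 5375 AM.

Av 8, 5375 AM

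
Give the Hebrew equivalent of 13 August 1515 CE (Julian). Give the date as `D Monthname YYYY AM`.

2 Elul 5275 AM

Both dates share Julian Day Number 2274636; in the Hebrew calendar that is 2 Elul 5275 AM.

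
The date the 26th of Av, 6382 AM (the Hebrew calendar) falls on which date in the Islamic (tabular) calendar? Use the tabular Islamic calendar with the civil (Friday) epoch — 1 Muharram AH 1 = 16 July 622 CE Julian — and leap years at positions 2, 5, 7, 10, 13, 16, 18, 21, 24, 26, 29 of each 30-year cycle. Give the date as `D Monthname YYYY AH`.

25 Jumada al-Thani 2062 AH

The source date corresponds to 25 August 2622 in the Gregorian calendar (JDN 2678962).
That day falls on 25 Jumada al-Thani 2062 AH in the tabular Islamic calendar.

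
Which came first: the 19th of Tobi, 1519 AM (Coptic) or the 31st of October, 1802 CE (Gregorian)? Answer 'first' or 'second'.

second

Converting both to JDN: 2379617 vs 2379530; the smaller is the second.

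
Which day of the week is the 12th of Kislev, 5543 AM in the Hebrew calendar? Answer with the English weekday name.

Monday

This is JDN 2372244 (18 November 1782 Gregorian).
JDN 2372244 mod 7 = 0, and JDN 0 was a Monday, so this is a Monday.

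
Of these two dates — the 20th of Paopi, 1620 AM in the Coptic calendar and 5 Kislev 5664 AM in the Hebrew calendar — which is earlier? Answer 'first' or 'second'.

first

The two dates have Julian Day Numbers 2416419 and 2416443 respectively.
Since 2416419 < 2416443, the first date comes first.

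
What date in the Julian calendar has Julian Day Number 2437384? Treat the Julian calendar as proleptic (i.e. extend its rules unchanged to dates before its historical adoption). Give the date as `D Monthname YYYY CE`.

12 March 1961 CE

JDN 2437384 is 25 March 1961 in the Gregorian calendar.
In the Julian calendar that day is 12 March 1961 CE.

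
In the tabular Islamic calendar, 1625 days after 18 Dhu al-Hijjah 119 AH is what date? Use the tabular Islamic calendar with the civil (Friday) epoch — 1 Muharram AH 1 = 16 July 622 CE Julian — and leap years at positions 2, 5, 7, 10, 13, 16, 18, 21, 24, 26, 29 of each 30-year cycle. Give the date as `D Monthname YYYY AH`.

JDN of 18 Dhu al-Hijjah 119 AH = 1990597.
1990597 + 1625 = 1992222.
JDN 1992222 in the tabular Islamic calendar is 19 Rajab 124 AH.

19 Rajab 124 AH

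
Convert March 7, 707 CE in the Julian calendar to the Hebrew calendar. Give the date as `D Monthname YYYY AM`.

27 Adar 4467 AM

The source date corresponds to 11 March 707 in the proleptic Gregorian calendar (JDN 1979355).
That day falls on 27 Adar 4467 AM in the Hebrew calendar.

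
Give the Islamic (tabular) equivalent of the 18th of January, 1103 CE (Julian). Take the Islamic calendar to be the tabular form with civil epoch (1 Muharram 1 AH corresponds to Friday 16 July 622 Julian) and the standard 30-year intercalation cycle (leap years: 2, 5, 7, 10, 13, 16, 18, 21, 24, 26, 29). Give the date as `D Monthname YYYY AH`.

Julian Day Number of the source date = 2123946.
Converting JDN 2123946 to the tabular Islamic calendar gives 7 Rabi' al-Thani 496 AH.

7 Rabi' al-Thani 496 AH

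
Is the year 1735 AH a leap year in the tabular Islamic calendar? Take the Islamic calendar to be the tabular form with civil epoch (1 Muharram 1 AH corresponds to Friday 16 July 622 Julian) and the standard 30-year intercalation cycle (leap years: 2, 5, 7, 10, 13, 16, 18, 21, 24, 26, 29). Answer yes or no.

Year 1735 AH is year 25 of its 30-year cycle; leap positions are 2, 5, 7, 10, 13, 16, 18, 21, 24, 26, 29, so it is a common year (354 days).

no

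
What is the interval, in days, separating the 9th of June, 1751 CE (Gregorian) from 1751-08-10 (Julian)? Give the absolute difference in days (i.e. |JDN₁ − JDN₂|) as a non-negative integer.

First date → JDN 2360759; second date → JDN 2360832.
The interval is |2360759 − 2360832| = 73 days.

73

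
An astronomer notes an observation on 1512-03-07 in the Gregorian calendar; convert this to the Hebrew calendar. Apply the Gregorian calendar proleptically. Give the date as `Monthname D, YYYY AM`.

Julian Day Number of the source date = 2273372.
Converting JDN 2273372 to the Hebrew calendar gives 9 Adar 5272 AM.

Adar 9, 5272 AM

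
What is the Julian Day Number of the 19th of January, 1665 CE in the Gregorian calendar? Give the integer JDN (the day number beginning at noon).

JDN 2299161 is 15 October 1582 CE (Gregorian); the target day is +30047 days from there, so JDN = 2329208.

2329208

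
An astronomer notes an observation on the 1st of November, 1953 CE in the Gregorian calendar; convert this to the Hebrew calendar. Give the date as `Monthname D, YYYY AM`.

Both dates share Julian Day Number 2434683; in the Hebrew calendar that is 23 Cheshvan 5714 AM.

Cheshvan 23, 5714 AM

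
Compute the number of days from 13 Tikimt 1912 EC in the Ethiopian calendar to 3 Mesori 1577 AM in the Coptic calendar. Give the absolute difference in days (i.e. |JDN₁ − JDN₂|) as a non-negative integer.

21260

First date → JDN 2422256; second date → JDN 2400996.
The interval is |2422256 − 2400996| = 21260 days.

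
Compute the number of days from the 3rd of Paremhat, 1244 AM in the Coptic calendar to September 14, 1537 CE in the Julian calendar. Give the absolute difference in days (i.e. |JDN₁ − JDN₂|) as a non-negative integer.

JDN of the first date = 2279218.
JDN of the second date = 2282704.
|2282704 − 2279218| = 3486.

3486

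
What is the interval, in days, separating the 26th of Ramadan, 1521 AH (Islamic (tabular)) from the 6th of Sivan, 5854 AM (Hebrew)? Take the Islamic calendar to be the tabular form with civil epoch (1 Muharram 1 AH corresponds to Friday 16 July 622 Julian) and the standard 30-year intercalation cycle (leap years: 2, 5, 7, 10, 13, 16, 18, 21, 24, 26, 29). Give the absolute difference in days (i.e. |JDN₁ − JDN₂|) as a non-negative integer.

1319

JDN of the first date = 2487338.
JDN of the second date = 2486019.
|2486019 − 2487338| = 1319.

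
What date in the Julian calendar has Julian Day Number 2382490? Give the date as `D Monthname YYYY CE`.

The Gregorian equivalent of JDN 2382490 is 8 December 1810.
In the Julian calendar that day is 26 November 1810 CE.

26 November 1810 CE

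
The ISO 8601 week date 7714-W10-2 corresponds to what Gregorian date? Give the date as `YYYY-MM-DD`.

ISO week 1 of 7714 is the week containing the first Thursday of 7714.
Week 10, day 2 (Tuesday) lands on 7714-03-06.

7714-03-06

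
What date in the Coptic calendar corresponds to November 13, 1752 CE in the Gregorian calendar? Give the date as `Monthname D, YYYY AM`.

Julian Day Number of the source date = 2361282.
Converting JDN 2361282 to the Coptic calendar gives 6 Hathor 1469 AM.

Hathor 6, 1469 AM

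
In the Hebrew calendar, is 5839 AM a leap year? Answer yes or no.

yes

Hebrew year 5839 is year 6 of its 19-year Metonic cycle; leap years are at positions 3, 6, 8, 11, 14, 17, 19, so it is a leap year (13 months).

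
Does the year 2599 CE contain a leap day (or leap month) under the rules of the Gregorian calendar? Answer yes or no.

2599 is not divisible by 4, so it is a common year.

no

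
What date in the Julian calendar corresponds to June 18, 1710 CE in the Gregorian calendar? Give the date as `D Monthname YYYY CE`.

At this point the Julian calendar is 11 days behind the Gregorian.
18 June 1710 Gregorian − 11 days → 7 June 1710 Julian.

7 June 1710 CE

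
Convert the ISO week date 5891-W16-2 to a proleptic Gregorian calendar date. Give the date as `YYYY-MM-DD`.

5891-04-14

ISO week 1 of 5891 is the week containing the first Thursday of 5891.
Week 16, day 2 (Tuesday) lands on 5891-04-14.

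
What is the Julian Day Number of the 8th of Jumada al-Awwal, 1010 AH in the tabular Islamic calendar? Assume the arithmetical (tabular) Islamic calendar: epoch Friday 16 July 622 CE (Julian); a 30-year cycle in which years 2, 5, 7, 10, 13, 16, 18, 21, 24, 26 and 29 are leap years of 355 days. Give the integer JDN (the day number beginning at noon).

Equivalently 4 November 1601 (Gregorian).
JDN 2451545 is 1 January 2000 CE (Gregorian); the target day is −145424 days from there, so JDN = 2306121.

2306121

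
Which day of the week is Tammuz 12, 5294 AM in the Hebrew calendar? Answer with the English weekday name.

In the proleptic Gregorian calendar this is 5 July 1534 (JDN 2281527).
Since JDN mod 7 = 3 (0 = Monday), the day is Thursday.

Thursday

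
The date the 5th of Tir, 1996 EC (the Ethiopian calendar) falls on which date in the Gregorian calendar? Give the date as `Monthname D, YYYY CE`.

January 14, 2004 CE

Julian Day Number of the source date = 2453019.
Converting JDN 2453019 to the Gregorian calendar gives 14 January 2004 CE.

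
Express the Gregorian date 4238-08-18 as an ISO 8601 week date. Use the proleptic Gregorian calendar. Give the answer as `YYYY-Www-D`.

The weekday is Saturday (ISO weekday 6).
That Saturday belongs to ISO week 33 of ISO year 4238.

4238-W33-6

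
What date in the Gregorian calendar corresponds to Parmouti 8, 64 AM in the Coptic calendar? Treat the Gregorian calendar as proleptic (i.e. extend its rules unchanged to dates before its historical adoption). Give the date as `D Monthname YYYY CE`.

Both dates share Julian Day Number 1848258; in the Gregorian calendar that is 4 April 348 CE.

4 April 348 CE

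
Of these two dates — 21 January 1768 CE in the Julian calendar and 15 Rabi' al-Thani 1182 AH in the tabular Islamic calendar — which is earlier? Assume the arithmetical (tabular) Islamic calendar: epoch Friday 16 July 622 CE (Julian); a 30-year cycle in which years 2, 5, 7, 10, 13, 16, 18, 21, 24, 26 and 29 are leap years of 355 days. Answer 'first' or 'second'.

first

The two dates have Julian Day Numbers 2366840 and 2367050 respectively.
Since 2366840 < 2367050, the first date comes first.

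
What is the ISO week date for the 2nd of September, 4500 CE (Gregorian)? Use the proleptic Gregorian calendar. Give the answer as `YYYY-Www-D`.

The weekday is Thursday (ISO weekday 4).
That Thursday belongs to ISO week 35 of ISO year 4500.

4500-W35-4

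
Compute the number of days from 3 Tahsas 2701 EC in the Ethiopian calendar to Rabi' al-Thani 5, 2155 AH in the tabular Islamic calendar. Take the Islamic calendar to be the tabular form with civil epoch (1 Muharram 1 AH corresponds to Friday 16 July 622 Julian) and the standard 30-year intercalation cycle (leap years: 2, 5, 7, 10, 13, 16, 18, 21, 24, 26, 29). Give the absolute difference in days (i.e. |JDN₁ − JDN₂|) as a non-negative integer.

1351

First date → JDN 2710488; second date → JDN 2711839.
The interval is |2710488 − 2711839| = 1351 days.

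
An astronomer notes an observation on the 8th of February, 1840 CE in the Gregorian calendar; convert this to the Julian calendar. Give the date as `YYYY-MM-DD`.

1840-01-27

For dates in this range the Gregorian date is 12 days ahead of the Julian.
8 February 1840 Gregorian − 12 days → 27 January 1840 Julian.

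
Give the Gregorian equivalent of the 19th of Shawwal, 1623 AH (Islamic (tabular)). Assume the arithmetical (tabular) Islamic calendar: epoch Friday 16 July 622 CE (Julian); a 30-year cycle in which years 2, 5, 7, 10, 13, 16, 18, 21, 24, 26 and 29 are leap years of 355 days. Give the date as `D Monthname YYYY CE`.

9 January 2197 CE

Both dates share Julian Day Number 2523507; in the Gregorian calendar that is 9 January 2197 CE.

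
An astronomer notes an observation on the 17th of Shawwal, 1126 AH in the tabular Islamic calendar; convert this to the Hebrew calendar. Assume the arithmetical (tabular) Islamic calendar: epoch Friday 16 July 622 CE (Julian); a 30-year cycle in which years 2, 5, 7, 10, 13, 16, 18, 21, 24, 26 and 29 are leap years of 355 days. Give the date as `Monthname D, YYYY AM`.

Cheshvan 17, 5475 AM

Both dates share Julian Day Number 2347384; in the Hebrew calendar that is 17 Cheshvan 5475 AM.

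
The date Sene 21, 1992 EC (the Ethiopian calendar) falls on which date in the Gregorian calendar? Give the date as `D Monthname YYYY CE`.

Both dates share Julian Day Number 2451724; in the Gregorian calendar that is 28 June 2000 CE.

28 June 2000 CE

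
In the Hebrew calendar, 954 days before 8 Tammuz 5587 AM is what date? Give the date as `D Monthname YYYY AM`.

JDN of 8 Tammuz 5587 AM = 2388541.
2388541 − 954 = 2387587.
JDN 2387587 in the Hebrew calendar is 30 Cheshvan 5585 AM.

30 Cheshvan 5585 AM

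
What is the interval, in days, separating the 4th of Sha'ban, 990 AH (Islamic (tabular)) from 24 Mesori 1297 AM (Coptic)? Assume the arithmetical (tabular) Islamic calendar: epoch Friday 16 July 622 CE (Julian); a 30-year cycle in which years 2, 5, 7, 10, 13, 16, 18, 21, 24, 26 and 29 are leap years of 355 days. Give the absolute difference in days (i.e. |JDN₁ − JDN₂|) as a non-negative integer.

JDN of the first date = 2299119.
JDN of the second date = 2298747.
|2298747 − 2299119| = 372.

372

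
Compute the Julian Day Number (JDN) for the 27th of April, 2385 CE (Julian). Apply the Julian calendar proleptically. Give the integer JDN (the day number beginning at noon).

2592296

In the Gregorian calendar the same day is 13 May 2385.
JDN 2299161 is 15 October 1582 CE (Gregorian); the target day is +293135 days from there, so JDN = 2592296.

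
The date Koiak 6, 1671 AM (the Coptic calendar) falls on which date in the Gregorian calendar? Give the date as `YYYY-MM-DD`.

1954-12-15

Julian Day Number of the source date = 2435092.
Converting JDN 2435092 to the Gregorian calendar gives 15 December 1954 CE.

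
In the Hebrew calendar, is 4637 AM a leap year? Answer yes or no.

no

Hebrew year 4637 is year 1 of its 19-year Metonic cycle; leap years are at positions 3, 6, 8, 11, 14, 17, 19, so it is a common year (12 months).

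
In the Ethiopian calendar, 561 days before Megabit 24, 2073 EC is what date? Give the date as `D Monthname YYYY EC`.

8 Meskerem 2072 EC

JDN of Megabit 24, 2073 EC = 2481222.
2481222 − 561 = 2480661.
JDN 2480661 in the Ethiopian calendar is 8 Meskerem 2072 EC.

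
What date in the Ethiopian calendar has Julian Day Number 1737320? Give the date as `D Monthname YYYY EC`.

JDN 1737320 is 8 July 44 in the proleptic Gregorian calendar.
In the Ethiopian calendar that day is 16 Hamle 36 EC.

16 Hamle 36 EC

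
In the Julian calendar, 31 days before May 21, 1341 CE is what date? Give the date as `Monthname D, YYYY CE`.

The starting date is JDN 2210999; 2210999 − 31 = 2210968.
JDN 2210968 corresponds to April 20, 1341 CE.

April 20, 1341 CE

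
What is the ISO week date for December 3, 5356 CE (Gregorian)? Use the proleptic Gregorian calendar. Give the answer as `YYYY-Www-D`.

The weekday is Friday (ISO weekday 5).
That Friday belongs to ISO week 49 of ISO year 5356.

5356-W49-5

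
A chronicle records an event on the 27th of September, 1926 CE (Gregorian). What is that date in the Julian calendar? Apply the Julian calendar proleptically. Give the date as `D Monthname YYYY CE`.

14 September 1926 CE

At this point the Julian calendar is 13 days behind the Gregorian.
27 September 1926 Gregorian − 13 days → 14 September 1926 Julian.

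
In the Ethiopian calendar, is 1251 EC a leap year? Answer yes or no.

1251 mod 4 = 3; in the Ethiopian calendar a year is leap when year mod 4 = 3, so it is a leap year.

yes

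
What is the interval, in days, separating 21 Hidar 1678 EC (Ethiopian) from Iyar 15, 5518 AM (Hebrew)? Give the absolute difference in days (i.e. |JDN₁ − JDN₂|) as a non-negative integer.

26474

First date → JDN 2336825; second date → JDN 2363299.
The interval is |2336825 − 2363299| = 26474 days.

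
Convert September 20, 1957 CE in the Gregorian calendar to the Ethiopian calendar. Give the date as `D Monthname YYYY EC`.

10 Meskerem 1950 EC

Julian Day Number of the source date = 2436102.
Converting JDN 2436102 to the Ethiopian calendar gives 10 Meskerem 1950 EC.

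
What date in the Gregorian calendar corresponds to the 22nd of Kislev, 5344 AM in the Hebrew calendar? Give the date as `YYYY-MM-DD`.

Both dates share Julian Day Number 2299579; in the Gregorian calendar that is 7 December 1583 CE.

1583-12-07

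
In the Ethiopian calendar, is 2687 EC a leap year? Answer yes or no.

yes

2687 mod 4 = 3; in the Ethiopian calendar a year is leap when year mod 4 = 3, so it is a leap year.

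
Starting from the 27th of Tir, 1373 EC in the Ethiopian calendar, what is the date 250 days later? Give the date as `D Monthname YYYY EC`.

The starting date is JDN 2225490; 2225490 + 250 = 2225740.
JDN 2225740 corresponds to 2 Tikimt 1374 EC.

2 Tikimt 1374 EC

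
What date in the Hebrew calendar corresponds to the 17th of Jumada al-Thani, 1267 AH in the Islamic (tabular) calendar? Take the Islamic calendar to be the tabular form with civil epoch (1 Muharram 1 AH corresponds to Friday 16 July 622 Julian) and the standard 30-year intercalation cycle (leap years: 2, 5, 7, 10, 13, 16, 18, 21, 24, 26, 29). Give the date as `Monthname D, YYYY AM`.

Nisan 17, 5611 AM

Julian Day Number of the source date = 2397232.
Converting JDN 2397232 to the Hebrew calendar gives 17 Nisan 5611 AM.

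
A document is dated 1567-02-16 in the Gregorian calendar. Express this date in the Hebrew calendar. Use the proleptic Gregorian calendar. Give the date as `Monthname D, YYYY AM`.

Both dates share Julian Day Number 2293441; in the Hebrew calendar that is 27 Shevat 5327 AM.

Shevat 27, 5327 AM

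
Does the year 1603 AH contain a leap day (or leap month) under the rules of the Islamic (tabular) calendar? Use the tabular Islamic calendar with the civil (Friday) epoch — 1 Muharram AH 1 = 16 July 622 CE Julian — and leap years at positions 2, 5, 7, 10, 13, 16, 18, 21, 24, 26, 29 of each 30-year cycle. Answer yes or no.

Year 1603 AH is year 13 of its 30-year cycle; leap positions are 2, 5, 7, 10, 13, 16, 18, 21, 24, 26, 29, so it is a leap year (355 days).

yes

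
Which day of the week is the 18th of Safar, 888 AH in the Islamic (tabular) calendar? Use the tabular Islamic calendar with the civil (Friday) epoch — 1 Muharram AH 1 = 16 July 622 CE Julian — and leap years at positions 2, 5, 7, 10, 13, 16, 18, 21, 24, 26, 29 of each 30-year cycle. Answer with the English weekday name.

Friday

This is JDN 2262810 (6 April 1483 Gregorian).
Since JDN mod 7 = 4 (0 = Monday), the day is Friday.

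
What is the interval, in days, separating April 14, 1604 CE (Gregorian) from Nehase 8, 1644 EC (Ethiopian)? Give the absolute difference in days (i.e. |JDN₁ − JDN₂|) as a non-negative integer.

JDN of the first date = 2307013.
JDN of the second date = 2324664.
|2324664 − 2307013| = 17651.

17651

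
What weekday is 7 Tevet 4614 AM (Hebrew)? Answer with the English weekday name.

Equivalently 15 December 853 Gregorian, JDN 2032961.
2032961 ≡ 0 (mod 7); counting from Monday = 0 gives Monday.

Monday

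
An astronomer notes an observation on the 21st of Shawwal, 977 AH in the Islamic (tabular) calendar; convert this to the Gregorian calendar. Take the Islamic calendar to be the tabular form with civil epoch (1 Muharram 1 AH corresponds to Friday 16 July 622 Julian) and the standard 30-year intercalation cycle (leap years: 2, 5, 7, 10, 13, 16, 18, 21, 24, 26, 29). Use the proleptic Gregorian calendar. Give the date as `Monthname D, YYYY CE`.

Julian Day Number of the source date = 2294588.
Converting JDN 2294588 to the Gregorian calendar gives 8 April 1570 CE.

April 8, 1570 CE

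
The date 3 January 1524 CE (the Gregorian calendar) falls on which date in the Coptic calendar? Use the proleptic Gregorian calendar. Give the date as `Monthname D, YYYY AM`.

Koiak 27, 1240 AM

Both dates share Julian Day Number 2277691; in the Coptic calendar that is 27 Koiak 1240 AM.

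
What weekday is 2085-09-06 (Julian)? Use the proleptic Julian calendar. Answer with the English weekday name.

In the Gregorian calendar this is 19 September 2085 (JDN 2482853).
JDN 2482853 mod 7 = 2, and JDN 0 was a Monday, so this is a Wednesday.

Wednesday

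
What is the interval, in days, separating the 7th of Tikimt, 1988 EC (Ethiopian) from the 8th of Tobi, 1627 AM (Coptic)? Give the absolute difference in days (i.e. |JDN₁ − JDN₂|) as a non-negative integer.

First date → JDN 2450009; second date → JDN 2419053.
The interval is |2450009 − 2419053| = 30956 days.

30956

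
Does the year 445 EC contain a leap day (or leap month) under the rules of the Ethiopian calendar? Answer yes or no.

no

445 mod 4 = 1; in the Ethiopian calendar a year is leap when year mod 4 = 3, so it is a common year.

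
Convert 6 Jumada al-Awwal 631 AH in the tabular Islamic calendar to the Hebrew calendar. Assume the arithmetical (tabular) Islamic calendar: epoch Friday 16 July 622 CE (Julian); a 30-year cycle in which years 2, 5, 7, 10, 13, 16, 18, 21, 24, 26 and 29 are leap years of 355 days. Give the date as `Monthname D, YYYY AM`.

Adar 7, 4994 AM

Julian Day Number of the source date = 2171814.
Converting JDN 2171814 to the Hebrew calendar gives 7 Adar 4994 AM.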